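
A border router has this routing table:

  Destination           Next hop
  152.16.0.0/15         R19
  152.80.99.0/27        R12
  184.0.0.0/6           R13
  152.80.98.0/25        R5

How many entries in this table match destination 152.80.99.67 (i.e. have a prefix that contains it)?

No listed prefix contains 152.80.99.67.
Total matching entries: 0.

0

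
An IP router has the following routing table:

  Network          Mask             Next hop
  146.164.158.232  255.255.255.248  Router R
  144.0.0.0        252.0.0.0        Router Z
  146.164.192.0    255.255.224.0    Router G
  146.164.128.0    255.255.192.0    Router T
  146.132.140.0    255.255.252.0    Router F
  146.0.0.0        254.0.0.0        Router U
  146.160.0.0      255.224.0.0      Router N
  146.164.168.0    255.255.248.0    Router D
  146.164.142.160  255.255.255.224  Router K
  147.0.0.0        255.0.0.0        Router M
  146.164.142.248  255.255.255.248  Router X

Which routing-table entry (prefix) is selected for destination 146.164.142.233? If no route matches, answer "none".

Entries matching 146.164.142.233:
  144.0.0.0/6 (144.0.0.0 - 147.255.255.255)
  146.0.0.0/7 (146.0.0.0 - 147.255.255.255)
  146.160.0.0/11 (146.160.0.0 - 146.191.255.255)
  146.164.128.0/18 (146.164.128.0 - 146.164.191.255)
Most specific is 146.164.128.0/18.

146.164.128.0/18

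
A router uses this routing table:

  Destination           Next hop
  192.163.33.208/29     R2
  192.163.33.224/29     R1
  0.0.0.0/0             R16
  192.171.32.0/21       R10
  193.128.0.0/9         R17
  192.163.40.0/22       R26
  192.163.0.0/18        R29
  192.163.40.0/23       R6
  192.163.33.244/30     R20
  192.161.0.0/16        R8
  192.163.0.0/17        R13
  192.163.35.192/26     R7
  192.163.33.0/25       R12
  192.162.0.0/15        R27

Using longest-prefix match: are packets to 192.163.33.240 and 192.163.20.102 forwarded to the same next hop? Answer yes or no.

192.163.33.240: longest match 192.163.0.0/18 -> R29
192.163.20.102: longest match 192.163.0.0/18 -> R29

yes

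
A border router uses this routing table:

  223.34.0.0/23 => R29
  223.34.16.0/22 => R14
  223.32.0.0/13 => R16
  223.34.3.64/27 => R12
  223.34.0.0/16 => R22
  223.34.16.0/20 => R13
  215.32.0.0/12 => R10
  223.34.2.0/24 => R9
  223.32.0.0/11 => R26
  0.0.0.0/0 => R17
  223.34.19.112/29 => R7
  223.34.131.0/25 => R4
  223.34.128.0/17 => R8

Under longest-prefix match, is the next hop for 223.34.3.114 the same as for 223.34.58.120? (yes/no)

223.34.3.114: longest match 223.34.0.0/16 -> R22
223.34.58.120: longest match 223.34.0.0/16 -> R22

yes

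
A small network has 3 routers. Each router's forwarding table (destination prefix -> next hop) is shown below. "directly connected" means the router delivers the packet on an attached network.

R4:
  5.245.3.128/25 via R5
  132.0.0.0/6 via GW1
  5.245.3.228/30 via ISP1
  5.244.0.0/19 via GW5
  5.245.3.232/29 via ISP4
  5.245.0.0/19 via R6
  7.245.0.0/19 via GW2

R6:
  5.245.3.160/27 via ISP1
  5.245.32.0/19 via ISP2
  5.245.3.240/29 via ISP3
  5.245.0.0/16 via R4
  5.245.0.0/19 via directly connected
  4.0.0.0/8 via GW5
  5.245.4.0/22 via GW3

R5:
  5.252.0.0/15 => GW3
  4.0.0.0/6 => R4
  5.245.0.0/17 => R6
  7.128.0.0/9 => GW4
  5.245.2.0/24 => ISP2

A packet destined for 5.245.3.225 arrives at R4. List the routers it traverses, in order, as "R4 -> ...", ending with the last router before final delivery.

At R4: longest match for 5.245.3.225 is 5.245.3.128/25 -> R5
At R5: longest match for 5.245.3.225 is 5.245.0.0/17 -> R6
At R6: longest match for 5.245.3.225 is 5.245.0.0/19 -> directly connected

R4 -> R5 -> R6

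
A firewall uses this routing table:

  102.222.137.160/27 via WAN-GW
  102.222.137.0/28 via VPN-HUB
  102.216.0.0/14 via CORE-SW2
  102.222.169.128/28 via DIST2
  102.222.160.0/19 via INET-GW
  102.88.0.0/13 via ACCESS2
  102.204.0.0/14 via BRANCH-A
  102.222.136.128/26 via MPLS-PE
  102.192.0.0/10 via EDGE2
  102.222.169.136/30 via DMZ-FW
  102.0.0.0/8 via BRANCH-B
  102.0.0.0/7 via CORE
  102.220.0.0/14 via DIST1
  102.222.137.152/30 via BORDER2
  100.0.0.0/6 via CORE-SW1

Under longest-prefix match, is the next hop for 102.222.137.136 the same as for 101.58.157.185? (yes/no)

no

102.222.137.136: longest match 102.220.0.0/14 -> DIST1
101.58.157.185: longest match 100.0.0.0/6 -> CORE-SW1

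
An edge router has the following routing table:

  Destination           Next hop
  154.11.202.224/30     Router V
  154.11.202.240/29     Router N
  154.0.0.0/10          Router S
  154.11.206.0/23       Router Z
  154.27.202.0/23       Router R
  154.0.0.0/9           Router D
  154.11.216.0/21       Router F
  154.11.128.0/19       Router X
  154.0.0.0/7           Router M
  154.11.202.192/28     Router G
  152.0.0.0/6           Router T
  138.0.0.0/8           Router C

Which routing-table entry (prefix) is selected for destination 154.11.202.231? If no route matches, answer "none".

Entries matching 154.11.202.231:
  152.0.0.0/6 (152.0.0.0 - 155.255.255.255)
  154.0.0.0/7 (154.0.0.0 - 155.255.255.255)
  154.0.0.0/9 (154.0.0.0 - 154.127.255.255)
  154.0.0.0/10 (154.0.0.0 - 154.63.255.255)
Most specific is 154.0.0.0/10.

154.0.0.0/10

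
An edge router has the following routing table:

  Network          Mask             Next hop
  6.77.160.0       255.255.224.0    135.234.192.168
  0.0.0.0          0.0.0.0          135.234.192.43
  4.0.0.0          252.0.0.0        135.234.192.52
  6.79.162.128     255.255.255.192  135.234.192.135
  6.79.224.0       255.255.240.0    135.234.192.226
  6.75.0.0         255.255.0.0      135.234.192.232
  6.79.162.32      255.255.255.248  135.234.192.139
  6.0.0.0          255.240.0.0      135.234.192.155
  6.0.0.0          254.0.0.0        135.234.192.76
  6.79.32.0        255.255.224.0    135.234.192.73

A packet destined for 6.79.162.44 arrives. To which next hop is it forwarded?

135.234.192.76

Routes whose prefix contains 6.79.162.44:
  0.0.0.0/0 (default, matches everything) -> 135.234.192.43
  4.0.0.0/6 (4.0.0.0 - 7.255.255.255) -> 135.234.192.52
  6.0.0.0/7 (6.0.0.0 - 7.255.255.255) -> 135.234.192.76
More-specific entries that do NOT match:
  6.79.162.32/29 (6.79.162.32 - 6.79.162.39) does not contain 6.79.162.44
  6.79.162.128/26 (6.79.162.128 - 6.79.162.191) does not contain 6.79.162.44
  6.79.224.0/20 (6.79.224.0 - 6.79.239.255) does not contain 6.79.162.44
  6.77.160.0/19 (6.77.160.0 - 6.77.191.255) does not contain 6.79.162.44
  6.79.32.0/19 (6.79.32.0 - 6.79.63.255) does not contain 6.79.162.44
  6.75.0.0/16 (6.75.0.0 - 6.75.255.255) does not contain 6.79.162.44
  6.0.0.0/12 (6.0.0.0 - 6.15.255.255) does not contain 6.79.162.44
Longest matching prefix is /7 -> next hop 135.234.192.76.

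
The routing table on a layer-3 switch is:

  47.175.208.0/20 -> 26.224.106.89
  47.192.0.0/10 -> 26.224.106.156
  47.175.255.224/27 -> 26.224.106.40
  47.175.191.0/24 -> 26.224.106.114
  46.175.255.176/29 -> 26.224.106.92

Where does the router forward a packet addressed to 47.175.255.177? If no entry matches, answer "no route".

no route

No entry's prefix contains 47.175.255.177; there is no default route.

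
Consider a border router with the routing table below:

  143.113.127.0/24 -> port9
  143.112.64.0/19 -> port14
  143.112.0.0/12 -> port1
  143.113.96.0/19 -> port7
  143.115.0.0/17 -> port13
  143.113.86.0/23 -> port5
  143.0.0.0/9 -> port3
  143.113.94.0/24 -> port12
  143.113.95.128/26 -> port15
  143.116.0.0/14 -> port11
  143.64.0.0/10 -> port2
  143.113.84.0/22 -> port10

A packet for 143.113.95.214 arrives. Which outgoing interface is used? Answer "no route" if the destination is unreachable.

Routes whose prefix contains 143.113.95.214:
  143.0.0.0/9 (143.0.0.0 - 143.127.255.255) -> port3
  143.64.0.0/10 (143.64.0.0 - 143.127.255.255) -> port2
  143.112.0.0/12 (143.112.0.0 - 143.127.255.255) -> port1
More-specific entries that do NOT match:
  143.113.95.128/26 (143.113.95.128 - 143.113.95.191) does not contain 143.113.95.214
  143.113.127.0/24 (143.113.127.0 - 143.113.127.255) does not contain 143.113.95.214
  143.113.94.0/24 (143.113.94.0 - 143.113.94.255) does not contain 143.113.95.214
  143.113.86.0/23 (143.113.86.0 - 143.113.87.255) does not contain 143.113.95.214
  143.113.84.0/22 (143.113.84.0 - 143.113.87.255) does not contain 143.113.95.214
  143.112.64.0/19 (143.112.64.0 - 143.112.95.255) does not contain 143.113.95.214
  143.113.96.0/19 (143.113.96.0 - 143.113.127.255) does not contain 143.113.95.214
  143.115.0.0/17 (143.115.0.0 - 143.115.127.255) does not contain 143.113.95.214
  143.116.0.0/14 (143.116.0.0 - 143.119.255.255) does not contain 143.113.95.214
Longest matching prefix is /12 -> interface port1.

port1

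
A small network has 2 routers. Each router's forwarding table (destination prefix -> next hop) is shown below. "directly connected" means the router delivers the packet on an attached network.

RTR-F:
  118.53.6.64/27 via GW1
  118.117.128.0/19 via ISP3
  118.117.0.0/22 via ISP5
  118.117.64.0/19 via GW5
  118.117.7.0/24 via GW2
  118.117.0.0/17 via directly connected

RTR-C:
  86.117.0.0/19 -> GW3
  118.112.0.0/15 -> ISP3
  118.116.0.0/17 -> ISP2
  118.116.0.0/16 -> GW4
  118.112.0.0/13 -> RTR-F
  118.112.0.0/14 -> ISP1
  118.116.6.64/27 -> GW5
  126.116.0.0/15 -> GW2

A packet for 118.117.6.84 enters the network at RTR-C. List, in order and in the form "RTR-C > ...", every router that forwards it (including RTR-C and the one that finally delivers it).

At RTR-C: longest match for 118.117.6.84 is 118.112.0.0/13 -> RTR-F
At RTR-F: longest match for 118.117.6.84 is 118.117.0.0/17 -> directly connected

RTR-C > RTR-F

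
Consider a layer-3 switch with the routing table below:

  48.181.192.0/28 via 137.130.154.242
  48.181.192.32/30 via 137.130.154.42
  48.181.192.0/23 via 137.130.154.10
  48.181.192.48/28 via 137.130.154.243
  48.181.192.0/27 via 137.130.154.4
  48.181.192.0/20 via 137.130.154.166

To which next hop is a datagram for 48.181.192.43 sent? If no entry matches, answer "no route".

137.130.154.10

Routes whose prefix contains 48.181.192.43:
  48.181.192.0/20 (48.181.192.0 - 48.181.207.255) -> 137.130.154.166
  48.181.192.0/23 (48.181.192.0 - 48.181.193.255) -> 137.130.154.10
More-specific entries that do NOT match:
  48.181.192.32/30 (48.181.192.32 - 48.181.192.35) does not contain 48.181.192.43
  48.181.192.0/28 (48.181.192.0 - 48.181.192.15) does not contain 48.181.192.43
  48.181.192.48/28 (48.181.192.48 - 48.181.192.63) does not contain 48.181.192.43
  48.181.192.0/27 (48.181.192.0 - 48.181.192.31) does not contain 48.181.192.43
Longest matching prefix is /23 -> next hop 137.130.154.10.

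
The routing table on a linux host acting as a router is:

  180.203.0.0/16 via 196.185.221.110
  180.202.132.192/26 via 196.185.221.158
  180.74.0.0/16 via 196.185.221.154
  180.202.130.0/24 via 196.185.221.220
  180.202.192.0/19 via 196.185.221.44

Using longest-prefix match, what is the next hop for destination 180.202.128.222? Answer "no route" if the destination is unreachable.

No entry's prefix contains 180.202.128.222; there is no default route.

no route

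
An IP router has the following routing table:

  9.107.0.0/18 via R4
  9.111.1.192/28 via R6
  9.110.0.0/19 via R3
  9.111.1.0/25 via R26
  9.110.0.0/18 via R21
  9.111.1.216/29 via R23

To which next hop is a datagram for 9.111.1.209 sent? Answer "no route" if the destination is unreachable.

No entry's prefix contains 9.111.1.209; there is no default route.

no route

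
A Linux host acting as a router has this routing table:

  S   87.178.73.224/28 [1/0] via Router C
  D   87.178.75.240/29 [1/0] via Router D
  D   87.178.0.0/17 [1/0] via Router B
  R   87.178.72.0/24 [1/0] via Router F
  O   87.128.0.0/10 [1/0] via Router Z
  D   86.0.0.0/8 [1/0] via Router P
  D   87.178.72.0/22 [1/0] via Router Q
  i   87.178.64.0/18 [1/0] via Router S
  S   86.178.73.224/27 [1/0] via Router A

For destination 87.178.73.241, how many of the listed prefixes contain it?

4

Prefixes containing 87.178.73.241:
  87.128.0.0/10 (87.128.0.0 - 87.191.255.255)
  87.178.0.0/17 (87.178.0.0 - 87.178.127.255)
  87.178.64.0/18 (87.178.64.0 - 87.178.127.255)
  87.178.72.0/22 (87.178.72.0 - 87.178.75.255)
Total matching entries: 4.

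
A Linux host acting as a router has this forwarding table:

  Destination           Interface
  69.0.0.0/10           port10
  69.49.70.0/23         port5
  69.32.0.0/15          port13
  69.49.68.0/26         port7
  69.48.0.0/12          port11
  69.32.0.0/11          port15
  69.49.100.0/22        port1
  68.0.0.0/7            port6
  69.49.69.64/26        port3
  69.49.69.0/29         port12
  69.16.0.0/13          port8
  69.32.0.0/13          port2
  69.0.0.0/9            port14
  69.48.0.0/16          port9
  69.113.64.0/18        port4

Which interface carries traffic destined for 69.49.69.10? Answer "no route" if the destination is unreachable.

port11

Routes whose prefix contains 69.49.69.10:
  68.0.0.0/7 (68.0.0.0 - 69.255.255.255) -> port6
  69.0.0.0/9 (69.0.0.0 - 69.127.255.255) -> port14
  69.0.0.0/10 (69.0.0.0 - 69.63.255.255) -> port10
  69.32.0.0/11 (69.32.0.0 - 69.63.255.255) -> port15
  69.48.0.0/12 (69.48.0.0 - 69.63.255.255) -> port11
More-specific entries that do NOT match:
  69.49.69.0/29 (69.49.69.0 - 69.49.69.7) does not contain 69.49.69.10
  69.49.68.0/26 (69.49.68.0 - 69.49.68.63) does not contain 69.49.69.10
  69.49.69.64/26 (69.49.69.64 - 69.49.69.127) does not contain 69.49.69.10
  69.49.70.0/23 (69.49.70.0 - 69.49.71.255) does not contain 69.49.69.10
  69.49.100.0/22 (69.49.100.0 - 69.49.103.255) does not contain 69.49.69.10
  69.113.64.0/18 (69.113.64.0 - 69.113.127.255) does not contain 69.49.69.10
  69.48.0.0/16 (69.48.0.0 - 69.48.255.255) does not contain 69.49.69.10
  69.32.0.0/15 (69.32.0.0 - 69.33.255.255) does not contain 69.49.69.10
  69.16.0.0/13 (69.16.0.0 - 69.23.255.255) does not contain 69.49.69.10
  69.32.0.0/13 (69.32.0.0 - 69.39.255.255) does not contain 69.49.69.10
Longest matching prefix is /12 -> interface port11.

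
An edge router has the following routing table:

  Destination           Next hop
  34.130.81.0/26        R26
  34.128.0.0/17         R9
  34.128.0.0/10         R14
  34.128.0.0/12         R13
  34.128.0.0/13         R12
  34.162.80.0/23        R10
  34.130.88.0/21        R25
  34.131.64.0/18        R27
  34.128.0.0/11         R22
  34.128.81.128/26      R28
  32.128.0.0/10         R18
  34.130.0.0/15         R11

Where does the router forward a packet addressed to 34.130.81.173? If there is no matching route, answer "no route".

R11

Routes whose prefix contains 34.130.81.173:
  34.128.0.0/10 (34.128.0.0 - 34.191.255.255) -> R14
  34.128.0.0/11 (34.128.0.0 - 34.159.255.255) -> R22
  34.128.0.0/12 (34.128.0.0 - 34.143.255.255) -> R13
  34.128.0.0/13 (34.128.0.0 - 34.135.255.255) -> R12
  34.130.0.0/15 (34.130.0.0 - 34.131.255.255) -> R11
More-specific entries that do NOT match:
  34.130.81.0/26 (34.130.81.0 - 34.130.81.63) does not contain 34.130.81.173
  34.128.81.128/26 (34.128.81.128 - 34.128.81.191) does not contain 34.130.81.173
  34.162.80.0/23 (34.162.80.0 - 34.162.81.255) does not contain 34.130.81.173
  34.130.88.0/21 (34.130.88.0 - 34.130.95.255) does not contain 34.130.81.173
  34.131.64.0/18 (34.131.64.0 - 34.131.127.255) does not contain 34.130.81.173
  34.128.0.0/17 (34.128.0.0 - 34.128.127.255) does not contain 34.130.81.173
Longest matching prefix is /15 -> next hop R11.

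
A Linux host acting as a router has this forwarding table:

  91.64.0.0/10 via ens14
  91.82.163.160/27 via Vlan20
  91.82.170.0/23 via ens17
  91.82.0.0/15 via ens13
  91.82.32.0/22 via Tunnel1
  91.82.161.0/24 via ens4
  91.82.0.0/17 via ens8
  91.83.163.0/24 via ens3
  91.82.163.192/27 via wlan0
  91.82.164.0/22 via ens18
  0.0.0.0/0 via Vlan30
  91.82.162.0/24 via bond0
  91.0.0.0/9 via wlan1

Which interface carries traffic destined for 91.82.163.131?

Routes whose prefix contains 91.82.163.131:
  0.0.0.0/0 (default, matches everything) -> Vlan30
  91.0.0.0/9 (91.0.0.0 - 91.127.255.255) -> wlan1
  91.64.0.0/10 (91.64.0.0 - 91.127.255.255) -> ens14
  91.82.0.0/15 (91.82.0.0 - 91.83.255.255) -> ens13
More-specific entries that do NOT match:
  91.82.163.160/27 (91.82.163.160 - 91.82.163.191) does not contain 91.82.163.131
  91.82.163.192/27 (91.82.163.192 - 91.82.163.223) does not contain 91.82.163.131
  91.82.161.0/24 (91.82.161.0 - 91.82.161.255) does not contain 91.82.163.131
  91.83.163.0/24 (91.83.163.0 - 91.83.163.255) does not contain 91.82.163.131
  91.82.162.0/24 (91.82.162.0 - 91.82.162.255) does not contain 91.82.163.131
  91.82.170.0/23 (91.82.170.0 - 91.82.171.255) does not contain 91.82.163.131
  91.82.32.0/22 (91.82.32.0 - 91.82.35.255) does not contain 91.82.163.131
  91.82.164.0/22 (91.82.164.0 - 91.82.167.255) does not contain 91.82.163.131
  91.82.0.0/17 (91.82.0.0 - 91.82.127.255) does not contain 91.82.163.131
Longest matching prefix is /15 -> interface ens13.

ens13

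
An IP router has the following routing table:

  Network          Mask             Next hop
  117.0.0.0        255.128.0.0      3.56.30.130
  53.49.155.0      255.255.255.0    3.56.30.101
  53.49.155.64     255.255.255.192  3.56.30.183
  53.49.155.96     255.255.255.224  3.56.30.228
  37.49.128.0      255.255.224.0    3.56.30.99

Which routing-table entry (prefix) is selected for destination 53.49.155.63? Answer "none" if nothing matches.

53.49.155.0/24

Entries matching 53.49.155.63:
  53.49.155.0/24 (53.49.155.0 - 53.49.155.255)
Most specific is 53.49.155.0/24.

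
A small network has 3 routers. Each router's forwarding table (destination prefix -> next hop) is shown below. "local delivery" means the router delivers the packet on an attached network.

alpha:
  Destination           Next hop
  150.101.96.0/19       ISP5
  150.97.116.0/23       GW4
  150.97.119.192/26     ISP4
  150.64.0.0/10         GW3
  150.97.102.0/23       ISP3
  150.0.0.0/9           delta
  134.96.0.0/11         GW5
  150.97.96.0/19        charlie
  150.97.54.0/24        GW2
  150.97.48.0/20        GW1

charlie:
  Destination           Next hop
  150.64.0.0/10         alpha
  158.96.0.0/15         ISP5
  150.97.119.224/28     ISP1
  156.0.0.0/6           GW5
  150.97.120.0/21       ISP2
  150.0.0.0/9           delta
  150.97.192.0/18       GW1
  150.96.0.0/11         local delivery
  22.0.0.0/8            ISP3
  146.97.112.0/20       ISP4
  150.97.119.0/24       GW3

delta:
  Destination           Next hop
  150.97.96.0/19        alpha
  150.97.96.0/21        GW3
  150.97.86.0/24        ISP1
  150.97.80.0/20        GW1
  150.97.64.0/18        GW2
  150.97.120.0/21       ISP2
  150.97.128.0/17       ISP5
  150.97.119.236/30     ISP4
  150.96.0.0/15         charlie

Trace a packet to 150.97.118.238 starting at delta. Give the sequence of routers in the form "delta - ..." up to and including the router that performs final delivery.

delta - alpha - charlie

At delta: longest match for 150.97.118.238 is 150.97.96.0/19 -> alpha
At alpha: longest match for 150.97.118.238 is 150.97.96.0/19 -> charlie
At charlie: longest match for 150.97.118.238 is 150.96.0.0/11 -> local delivery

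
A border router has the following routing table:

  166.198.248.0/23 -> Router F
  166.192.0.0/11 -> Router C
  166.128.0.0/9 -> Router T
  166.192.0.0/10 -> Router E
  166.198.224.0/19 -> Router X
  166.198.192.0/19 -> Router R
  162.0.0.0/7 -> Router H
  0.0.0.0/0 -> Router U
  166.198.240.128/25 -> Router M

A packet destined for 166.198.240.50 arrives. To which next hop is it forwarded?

Routes whose prefix contains 166.198.240.50:
  0.0.0.0/0 (default, matches everything) -> Router U
  166.128.0.0/9 (166.128.0.0 - 166.255.255.255) -> Router T
  166.192.0.0/10 (166.192.0.0 - 166.255.255.255) -> Router E
  166.192.0.0/11 (166.192.0.0 - 166.223.255.255) -> Router C
  166.198.224.0/19 (166.198.224.0 - 166.198.255.255) -> Router X
More-specific entries that do NOT match:
  166.198.240.128/25 (166.198.240.128 - 166.198.240.255) does not contain 166.198.240.50
  166.198.248.0/23 (166.198.248.0 - 166.198.249.255) does not contain 166.198.240.50
Longest matching prefix is /19 -> next hop Router X.

Router X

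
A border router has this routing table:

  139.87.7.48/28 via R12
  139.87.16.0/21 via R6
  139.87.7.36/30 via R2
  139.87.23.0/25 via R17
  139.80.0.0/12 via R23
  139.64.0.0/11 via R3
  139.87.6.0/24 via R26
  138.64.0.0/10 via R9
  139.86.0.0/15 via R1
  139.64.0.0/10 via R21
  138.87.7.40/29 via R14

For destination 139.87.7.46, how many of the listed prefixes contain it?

Prefixes containing 139.87.7.46:
  139.64.0.0/10 (139.64.0.0 - 139.127.255.255)
  139.64.0.0/11 (139.64.0.0 - 139.95.255.255)
  139.80.0.0/12 (139.80.0.0 - 139.95.255.255)
  139.86.0.0/15 (139.86.0.0 - 139.87.255.255)
Total matching entries: 4.

4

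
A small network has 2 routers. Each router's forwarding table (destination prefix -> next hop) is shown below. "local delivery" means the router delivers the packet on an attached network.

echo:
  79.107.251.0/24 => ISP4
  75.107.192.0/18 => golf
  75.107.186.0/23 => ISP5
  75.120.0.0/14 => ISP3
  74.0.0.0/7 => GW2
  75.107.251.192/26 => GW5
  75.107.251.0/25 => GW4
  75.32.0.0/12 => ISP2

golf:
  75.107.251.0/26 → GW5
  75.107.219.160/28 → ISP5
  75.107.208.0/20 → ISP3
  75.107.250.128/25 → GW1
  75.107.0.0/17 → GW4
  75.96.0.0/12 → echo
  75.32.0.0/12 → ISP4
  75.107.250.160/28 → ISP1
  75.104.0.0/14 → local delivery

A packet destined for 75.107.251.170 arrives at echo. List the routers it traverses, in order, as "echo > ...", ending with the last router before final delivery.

At echo: longest match for 75.107.251.170 is 75.107.192.0/18 -> golf
At golf: longest match for 75.107.251.170 is 75.104.0.0/14 -> local delivery

echo > golf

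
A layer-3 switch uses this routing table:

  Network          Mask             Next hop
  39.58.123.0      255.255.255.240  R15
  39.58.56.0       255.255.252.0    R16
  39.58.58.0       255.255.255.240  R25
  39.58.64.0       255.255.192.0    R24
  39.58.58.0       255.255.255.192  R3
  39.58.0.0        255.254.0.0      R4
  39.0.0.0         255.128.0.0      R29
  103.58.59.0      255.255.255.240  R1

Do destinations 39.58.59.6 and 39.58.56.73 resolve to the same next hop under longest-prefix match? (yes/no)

yes

39.58.59.6: longest match 39.58.56.0/22 -> R16
39.58.56.73: longest match 39.58.56.0/22 -> R16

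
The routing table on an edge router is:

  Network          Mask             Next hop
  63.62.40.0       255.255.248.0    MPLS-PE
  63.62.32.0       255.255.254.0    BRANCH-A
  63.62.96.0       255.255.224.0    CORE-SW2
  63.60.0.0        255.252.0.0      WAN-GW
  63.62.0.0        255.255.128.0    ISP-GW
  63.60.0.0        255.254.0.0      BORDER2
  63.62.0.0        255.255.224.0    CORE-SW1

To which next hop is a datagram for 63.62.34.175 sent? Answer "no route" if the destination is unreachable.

ISP-GW

Routes whose prefix contains 63.62.34.175:
  63.60.0.0/14 (63.60.0.0 - 63.63.255.255) -> WAN-GW
  63.62.0.0/17 (63.62.0.0 - 63.62.127.255) -> ISP-GW
More-specific entries that do NOT match:
  63.62.32.0/23 (63.62.32.0 - 63.62.33.255) does not contain 63.62.34.175
  63.62.40.0/21 (63.62.40.0 - 63.62.47.255) does not contain 63.62.34.175
  63.62.96.0/19 (63.62.96.0 - 63.62.127.255) does not contain 63.62.34.175
  63.62.0.0/19 (63.62.0.0 - 63.62.31.255) does not contain 63.62.34.175
Longest matching prefix is /17 -> next hop ISP-GW.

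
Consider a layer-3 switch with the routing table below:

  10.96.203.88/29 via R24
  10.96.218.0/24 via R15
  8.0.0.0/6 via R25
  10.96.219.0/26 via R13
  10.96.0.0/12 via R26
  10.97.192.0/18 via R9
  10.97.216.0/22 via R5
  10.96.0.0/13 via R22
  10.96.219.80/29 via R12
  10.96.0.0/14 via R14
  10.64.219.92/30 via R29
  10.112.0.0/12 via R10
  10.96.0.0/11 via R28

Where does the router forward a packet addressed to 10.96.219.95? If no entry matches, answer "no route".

R14

Routes whose prefix contains 10.96.219.95:
  8.0.0.0/6 (8.0.0.0 - 11.255.255.255) -> R25
  10.96.0.0/11 (10.96.0.0 - 10.127.255.255) -> R28
  10.96.0.0/12 (10.96.0.0 - 10.111.255.255) -> R26
  10.96.0.0/13 (10.96.0.0 - 10.103.255.255) -> R22
  10.96.0.0/14 (10.96.0.0 - 10.99.255.255) -> R14
More-specific entries that do NOT match:
  10.64.219.92/30 (10.64.219.92 - 10.64.219.95) does not contain 10.96.219.95
  10.96.203.88/29 (10.96.203.88 - 10.96.203.95) does not contain 10.96.219.95
  10.96.219.80/29 (10.96.219.80 - 10.96.219.87) does not contain 10.96.219.95
  10.96.219.0/26 (10.96.219.0 - 10.96.219.63) does not contain 10.96.219.95
  10.96.218.0/24 (10.96.218.0 - 10.96.218.255) does not contain 10.96.219.95
  10.97.216.0/22 (10.97.216.0 - 10.97.219.255) does not contain 10.96.219.95
  10.97.192.0/18 (10.97.192.0 - 10.97.255.255) does not contain 10.96.219.95
Longest matching prefix is /14 -> next hop R14.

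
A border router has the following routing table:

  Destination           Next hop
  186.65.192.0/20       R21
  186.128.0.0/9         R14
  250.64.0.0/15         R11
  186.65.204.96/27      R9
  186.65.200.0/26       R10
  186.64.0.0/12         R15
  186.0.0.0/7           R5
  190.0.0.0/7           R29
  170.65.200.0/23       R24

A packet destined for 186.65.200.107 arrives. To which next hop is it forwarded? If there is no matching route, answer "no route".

R21

Routes whose prefix contains 186.65.200.107:
  186.0.0.0/7 (186.0.0.0 - 187.255.255.255) -> R5
  186.64.0.0/12 (186.64.0.0 - 186.79.255.255) -> R15
  186.65.192.0/20 (186.65.192.0 - 186.65.207.255) -> R21
More-specific entries that do NOT match:
  186.65.204.96/27 (186.65.204.96 - 186.65.204.127) does not contain 186.65.200.107
  186.65.200.0/26 (186.65.200.0 - 186.65.200.63) does not contain 186.65.200.107
  170.65.200.0/23 (170.65.200.0 - 170.65.201.255) does not contain 186.65.200.107
Longest matching prefix is /20 -> next hop R21.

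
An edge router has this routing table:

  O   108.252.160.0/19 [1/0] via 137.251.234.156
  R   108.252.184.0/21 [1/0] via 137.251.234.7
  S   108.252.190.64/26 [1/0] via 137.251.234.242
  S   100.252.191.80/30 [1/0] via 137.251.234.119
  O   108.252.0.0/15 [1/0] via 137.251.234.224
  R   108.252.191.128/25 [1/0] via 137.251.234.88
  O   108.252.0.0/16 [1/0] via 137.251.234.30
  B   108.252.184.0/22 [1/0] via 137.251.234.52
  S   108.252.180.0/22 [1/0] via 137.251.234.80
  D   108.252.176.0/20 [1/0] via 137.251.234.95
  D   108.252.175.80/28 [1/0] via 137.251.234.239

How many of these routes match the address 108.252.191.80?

5

Prefixes containing 108.252.191.80:
  108.252.0.0/15 (108.252.0.0 - 108.253.255.255)
  108.252.0.0/16 (108.252.0.0 - 108.252.255.255)
  108.252.160.0/19 (108.252.160.0 - 108.252.191.255)
  108.252.176.0/20 (108.252.176.0 - 108.252.191.255)
  108.252.184.0/21 (108.252.184.0 - 108.252.191.255)
Total matching entries: 5.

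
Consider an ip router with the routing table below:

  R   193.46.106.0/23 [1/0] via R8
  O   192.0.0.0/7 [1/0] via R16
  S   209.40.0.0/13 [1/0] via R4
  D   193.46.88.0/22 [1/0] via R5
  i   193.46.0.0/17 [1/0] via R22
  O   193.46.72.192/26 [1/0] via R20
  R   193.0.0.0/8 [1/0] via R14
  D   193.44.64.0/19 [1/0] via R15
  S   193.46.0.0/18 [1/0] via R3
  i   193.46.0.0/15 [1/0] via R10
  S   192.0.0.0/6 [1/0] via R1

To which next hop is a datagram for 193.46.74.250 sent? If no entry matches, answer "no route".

Routes whose prefix contains 193.46.74.250:
  192.0.0.0/6 (192.0.0.0 - 195.255.255.255) -> R1
  192.0.0.0/7 (192.0.0.0 - 193.255.255.255) -> R16
  193.0.0.0/8 (193.0.0.0 - 193.255.255.255) -> R14
  193.46.0.0/15 (193.46.0.0 - 193.47.255.255) -> R10
  193.46.0.0/17 (193.46.0.0 - 193.46.127.255) -> R22
More-specific entries that do NOT match:
  193.46.72.192/26 (193.46.72.192 - 193.46.72.255) does not contain 193.46.74.250
  193.46.106.0/23 (193.46.106.0 - 193.46.107.255) does not contain 193.46.74.250
  193.46.88.0/22 (193.46.88.0 - 193.46.91.255) does not contain 193.46.74.250
  193.44.64.0/19 (193.44.64.0 - 193.44.95.255) does not contain 193.46.74.250
  193.46.0.0/18 (193.46.0.0 - 193.46.63.255) does not contain 193.46.74.250
Longest matching prefix is /17 -> next hop R22.

R22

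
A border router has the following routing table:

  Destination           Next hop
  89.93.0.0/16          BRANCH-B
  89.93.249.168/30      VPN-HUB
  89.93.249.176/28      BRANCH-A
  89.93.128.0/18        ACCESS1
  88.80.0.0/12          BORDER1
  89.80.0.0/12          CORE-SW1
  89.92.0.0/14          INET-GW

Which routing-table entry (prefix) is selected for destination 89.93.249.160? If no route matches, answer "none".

Entries matching 89.93.249.160:
  89.80.0.0/12 (89.80.0.0 - 89.95.255.255)
  89.92.0.0/14 (89.92.0.0 - 89.95.255.255)
  89.93.0.0/16 (89.93.0.0 - 89.93.255.255)
Most specific is 89.93.0.0/16.

89.93.0.0/16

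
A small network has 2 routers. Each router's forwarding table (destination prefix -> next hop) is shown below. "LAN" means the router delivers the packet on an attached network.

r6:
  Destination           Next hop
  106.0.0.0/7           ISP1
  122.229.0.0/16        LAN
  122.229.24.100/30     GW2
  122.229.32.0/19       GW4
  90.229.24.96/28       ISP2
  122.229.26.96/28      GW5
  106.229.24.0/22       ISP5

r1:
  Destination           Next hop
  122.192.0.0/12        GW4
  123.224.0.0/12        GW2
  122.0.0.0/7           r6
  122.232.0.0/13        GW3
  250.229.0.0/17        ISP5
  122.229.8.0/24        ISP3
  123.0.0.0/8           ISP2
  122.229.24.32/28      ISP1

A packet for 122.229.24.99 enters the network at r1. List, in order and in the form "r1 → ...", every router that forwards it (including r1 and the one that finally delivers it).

At r1: longest match for 122.229.24.99 is 122.0.0.0/7 -> r6
At r6: longest match for 122.229.24.99 is 122.229.0.0/16 -> LAN

r1 → r6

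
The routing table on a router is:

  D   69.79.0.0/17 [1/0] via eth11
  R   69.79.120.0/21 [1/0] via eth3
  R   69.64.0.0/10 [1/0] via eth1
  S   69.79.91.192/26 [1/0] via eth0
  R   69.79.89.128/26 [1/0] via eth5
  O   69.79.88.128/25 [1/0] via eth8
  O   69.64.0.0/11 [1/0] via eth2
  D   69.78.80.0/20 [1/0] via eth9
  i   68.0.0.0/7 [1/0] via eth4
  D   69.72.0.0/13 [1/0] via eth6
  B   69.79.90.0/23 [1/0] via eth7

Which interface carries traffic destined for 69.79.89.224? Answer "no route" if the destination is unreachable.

Routes whose prefix contains 69.79.89.224:
  68.0.0.0/7 (68.0.0.0 - 69.255.255.255) -> eth4
  69.64.0.0/10 (69.64.0.0 - 69.127.255.255) -> eth1
  69.64.0.0/11 (69.64.0.0 - 69.95.255.255) -> eth2
  69.72.0.0/13 (69.72.0.0 - 69.79.255.255) -> eth6
  69.79.0.0/17 (69.79.0.0 - 69.79.127.255) -> eth11
More-specific entries that do NOT match:
  69.79.91.192/26 (69.79.91.192 - 69.79.91.255) does not contain 69.79.89.224
  69.79.89.128/26 (69.79.89.128 - 69.79.89.191) does not contain 69.79.89.224
  69.79.88.128/25 (69.79.88.128 - 69.79.88.255) does not contain 69.79.89.224
  69.79.90.0/23 (69.79.90.0 - 69.79.91.255) does not contain 69.79.89.224
  69.79.120.0/21 (69.79.120.0 - 69.79.127.255) does not contain 69.79.89.224
  69.78.80.0/20 (69.78.80.0 - 69.78.95.255) does not contain 69.79.89.224
Longest matching prefix is /17 -> interface eth11.

eth11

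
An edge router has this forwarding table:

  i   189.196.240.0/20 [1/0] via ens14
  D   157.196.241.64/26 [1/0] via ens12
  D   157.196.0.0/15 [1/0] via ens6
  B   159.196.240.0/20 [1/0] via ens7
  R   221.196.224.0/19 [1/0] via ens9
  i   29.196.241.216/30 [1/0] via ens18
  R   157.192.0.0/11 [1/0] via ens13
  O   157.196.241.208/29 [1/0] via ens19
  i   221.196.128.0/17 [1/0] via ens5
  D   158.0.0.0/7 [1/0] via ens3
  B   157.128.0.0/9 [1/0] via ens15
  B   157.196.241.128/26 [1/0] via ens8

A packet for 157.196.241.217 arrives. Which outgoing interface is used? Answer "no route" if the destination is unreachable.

Routes whose prefix contains 157.196.241.217:
  157.128.0.0/9 (157.128.0.0 - 157.255.255.255) -> ens15
  157.192.0.0/11 (157.192.0.0 - 157.223.255.255) -> ens13
  157.196.0.0/15 (157.196.0.0 - 157.197.255.255) -> ens6
More-specific entries that do NOT match:
  29.196.241.216/30 (29.196.241.216 - 29.196.241.219) does not contain 157.196.241.217
  157.196.241.208/29 (157.196.241.208 - 157.196.241.215) does not contain 157.196.241.217
  157.196.241.64/26 (157.196.241.64 - 157.196.241.127) does not contain 157.196.241.217
  157.196.241.128/26 (157.196.241.128 - 157.196.241.191) does not contain 157.196.241.217
  189.196.240.0/20 (189.196.240.0 - 189.196.255.255) does not contain 157.196.241.217
  159.196.240.0/20 (159.196.240.0 - 159.196.255.255) does not contain 157.196.241.217
  221.196.224.0/19 (221.196.224.0 - 221.196.255.255) does not contain 157.196.241.217
  221.196.128.0/17 (221.196.128.0 - 221.196.255.255) does not contain 157.196.241.217
Longest matching prefix is /15 -> interface ens6.

ens6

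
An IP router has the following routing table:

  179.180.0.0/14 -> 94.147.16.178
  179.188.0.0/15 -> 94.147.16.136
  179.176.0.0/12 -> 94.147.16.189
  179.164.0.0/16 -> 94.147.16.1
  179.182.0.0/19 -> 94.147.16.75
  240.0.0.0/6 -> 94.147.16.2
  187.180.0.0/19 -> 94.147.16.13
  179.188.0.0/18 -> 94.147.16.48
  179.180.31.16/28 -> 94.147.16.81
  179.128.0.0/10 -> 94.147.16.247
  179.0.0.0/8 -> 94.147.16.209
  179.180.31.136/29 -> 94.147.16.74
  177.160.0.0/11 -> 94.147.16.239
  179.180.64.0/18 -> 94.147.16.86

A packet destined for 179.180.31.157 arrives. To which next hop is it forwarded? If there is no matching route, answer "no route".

Routes whose prefix contains 179.180.31.157:
  179.0.0.0/8 (179.0.0.0 - 179.255.255.255) -> 94.147.16.209
  179.128.0.0/10 (179.128.0.0 - 179.191.255.255) -> 94.147.16.247
  179.176.0.0/12 (179.176.0.0 - 179.191.255.255) -> 94.147.16.189
  179.180.0.0/14 (179.180.0.0 - 179.183.255.255) -> 94.147.16.178
More-specific entries that do NOT match:
  179.180.31.136/29 (179.180.31.136 - 179.180.31.143) does not contain 179.180.31.157
  179.180.31.16/28 (179.180.31.16 - 179.180.31.31) does not contain 179.180.31.157
  179.182.0.0/19 (179.182.0.0 - 179.182.31.255) does not contain 179.180.31.157
  187.180.0.0/19 (187.180.0.0 - 187.180.31.255) does not contain 179.180.31.157
  179.188.0.0/18 (179.188.0.0 - 179.188.63.255) does not contain 179.180.31.157
  179.180.64.0/18 (179.180.64.0 - 179.180.127.255) does not contain 179.180.31.157
  179.164.0.0/16 (179.164.0.0 - 179.164.255.255) does not contain 179.180.31.157
  179.188.0.0/15 (179.188.0.0 - 179.189.255.255) does not contain 179.180.31.157
Longest matching prefix is /14 -> next hop 94.147.16.178.

94.147.16.178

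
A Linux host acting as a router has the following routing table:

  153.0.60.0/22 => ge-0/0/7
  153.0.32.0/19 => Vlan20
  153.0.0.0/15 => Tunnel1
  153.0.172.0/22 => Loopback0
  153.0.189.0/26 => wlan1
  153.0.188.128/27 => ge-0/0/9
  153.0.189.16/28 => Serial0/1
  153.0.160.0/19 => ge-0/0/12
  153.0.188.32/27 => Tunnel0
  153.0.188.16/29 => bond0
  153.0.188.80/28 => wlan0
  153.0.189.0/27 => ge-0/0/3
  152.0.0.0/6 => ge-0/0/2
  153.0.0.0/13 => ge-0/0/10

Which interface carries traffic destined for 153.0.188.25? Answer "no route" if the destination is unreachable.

ge-0/0/12

Routes whose prefix contains 153.0.188.25:
  152.0.0.0/6 (152.0.0.0 - 155.255.255.255) -> ge-0/0/2
  153.0.0.0/13 (153.0.0.0 - 153.7.255.255) -> ge-0/0/10
  153.0.0.0/15 (153.0.0.0 - 153.1.255.255) -> Tunnel1
  153.0.160.0/19 (153.0.160.0 - 153.0.191.255) -> ge-0/0/12
More-specific entries that do NOT match:
  153.0.188.16/29 (153.0.188.16 - 153.0.188.23) does not contain 153.0.188.25
  153.0.189.16/28 (153.0.189.16 - 153.0.189.31) does not contain 153.0.188.25
  153.0.188.80/28 (153.0.188.80 - 153.0.188.95) does not contain 153.0.188.25
  153.0.188.128/27 (153.0.188.128 - 153.0.188.159) does not contain 153.0.188.25
  153.0.188.32/27 (153.0.188.32 - 153.0.188.63) does not contain 153.0.188.25
  153.0.189.0/27 (153.0.189.0 - 153.0.189.31) does not contain 153.0.188.25
  153.0.189.0/26 (153.0.189.0 - 153.0.189.63) does not contain 153.0.188.25
  153.0.60.0/22 (153.0.60.0 - 153.0.63.255) does not contain 153.0.188.25
  153.0.172.0/22 (153.0.172.0 - 153.0.175.255) does not contain 153.0.188.25
Longest matching prefix is /19 -> interface ge-0/0/12.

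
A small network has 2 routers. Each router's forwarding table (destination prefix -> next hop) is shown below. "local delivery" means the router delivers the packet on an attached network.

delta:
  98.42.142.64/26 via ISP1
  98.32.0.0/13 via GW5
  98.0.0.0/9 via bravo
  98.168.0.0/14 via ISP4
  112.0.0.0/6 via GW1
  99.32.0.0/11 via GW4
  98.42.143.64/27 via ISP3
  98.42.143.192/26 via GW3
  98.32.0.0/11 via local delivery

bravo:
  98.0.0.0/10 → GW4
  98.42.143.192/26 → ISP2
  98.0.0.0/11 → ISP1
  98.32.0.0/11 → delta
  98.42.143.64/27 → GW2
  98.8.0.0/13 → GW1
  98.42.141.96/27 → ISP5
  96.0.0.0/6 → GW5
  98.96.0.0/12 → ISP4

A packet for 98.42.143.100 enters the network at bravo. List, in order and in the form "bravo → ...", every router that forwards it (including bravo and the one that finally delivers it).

At bravo: longest match for 98.42.143.100 is 98.32.0.0/11 -> delta
At delta: longest match for 98.42.143.100 is 98.32.0.0/11 -> local delivery

bravo → delta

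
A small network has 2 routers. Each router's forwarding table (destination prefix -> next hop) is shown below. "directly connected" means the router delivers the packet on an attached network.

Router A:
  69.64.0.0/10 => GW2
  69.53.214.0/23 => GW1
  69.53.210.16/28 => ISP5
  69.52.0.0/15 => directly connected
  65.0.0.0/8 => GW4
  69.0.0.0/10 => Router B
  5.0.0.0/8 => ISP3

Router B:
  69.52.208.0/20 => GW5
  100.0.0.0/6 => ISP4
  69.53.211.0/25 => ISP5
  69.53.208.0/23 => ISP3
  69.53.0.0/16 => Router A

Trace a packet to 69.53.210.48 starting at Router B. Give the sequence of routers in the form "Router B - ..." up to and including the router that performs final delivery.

Router B - Router A

At Router B: longest match for 69.53.210.48 is 69.53.0.0/16 -> Router A
At Router A: longest match for 69.53.210.48 is 69.52.0.0/15 -> directly connected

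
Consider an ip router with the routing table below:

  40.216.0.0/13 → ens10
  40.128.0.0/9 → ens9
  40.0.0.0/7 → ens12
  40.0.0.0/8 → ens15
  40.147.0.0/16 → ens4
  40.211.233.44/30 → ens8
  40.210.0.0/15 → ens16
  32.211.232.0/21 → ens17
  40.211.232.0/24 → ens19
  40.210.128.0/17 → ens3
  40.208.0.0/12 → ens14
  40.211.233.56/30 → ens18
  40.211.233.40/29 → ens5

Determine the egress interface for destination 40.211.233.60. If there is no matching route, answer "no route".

ens16

Routes whose prefix contains 40.211.233.60:
  40.0.0.0/7 (40.0.0.0 - 41.255.255.255) -> ens12
  40.0.0.0/8 (40.0.0.0 - 40.255.255.255) -> ens15
  40.128.0.0/9 (40.128.0.0 - 40.255.255.255) -> ens9
  40.208.0.0/12 (40.208.0.0 - 40.223.255.255) -> ens14
  40.210.0.0/15 (40.210.0.0 - 40.211.255.255) -> ens16
More-specific entries that do NOT match:
  40.211.233.44/30 (40.211.233.44 - 40.211.233.47) does not contain 40.211.233.60
  40.211.233.56/30 (40.211.233.56 - 40.211.233.59) does not contain 40.211.233.60
  40.211.233.40/29 (40.211.233.40 - 40.211.233.47) does not contain 40.211.233.60
  40.211.232.0/24 (40.211.232.0 - 40.211.232.255) does not contain 40.211.233.60
  32.211.232.0/21 (32.211.232.0 - 32.211.239.255) does not contain 40.211.233.60
  40.210.128.0/17 (40.210.128.0 - 40.210.255.255) does not contain 40.211.233.60
  40.147.0.0/16 (40.147.0.0 - 40.147.255.255) does not contain 40.211.233.60
Longest matching prefix is /15 -> interface ens16.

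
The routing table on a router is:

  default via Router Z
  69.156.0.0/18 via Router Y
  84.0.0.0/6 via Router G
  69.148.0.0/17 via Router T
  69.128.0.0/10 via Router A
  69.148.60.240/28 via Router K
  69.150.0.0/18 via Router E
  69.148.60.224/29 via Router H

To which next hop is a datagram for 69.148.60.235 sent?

Router T

Routes whose prefix contains 69.148.60.235:
  0.0.0.0/0 (default, matches everything) -> Router Z
  69.128.0.0/10 (69.128.0.0 - 69.191.255.255) -> Router A
  69.148.0.0/17 (69.148.0.0 - 69.148.127.255) -> Router T
More-specific entries that do NOT match:
  69.148.60.224/29 (69.148.60.224 - 69.148.60.231) does not contain 69.148.60.235
  69.148.60.240/28 (69.148.60.240 - 69.148.60.255) does not contain 69.148.60.235
  69.156.0.0/18 (69.156.0.0 - 69.156.63.255) does not contain 69.148.60.235
  69.150.0.0/18 (69.150.0.0 - 69.150.63.255) does not contain 69.148.60.235
Longest matching prefix is /17 -> next hop Router T.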